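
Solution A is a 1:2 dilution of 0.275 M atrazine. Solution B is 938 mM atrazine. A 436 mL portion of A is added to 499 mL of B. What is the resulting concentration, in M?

0.565 M

C_A = 0.275 M / 2 = 0.138 M.
C_B = 938 mM = 0.938 M.
C_mix = (C_A·V_A + C_B·V_B)/(V_A + V_B) = (0.138×436 + 0.938×499) / 935.0 = 0.565 M.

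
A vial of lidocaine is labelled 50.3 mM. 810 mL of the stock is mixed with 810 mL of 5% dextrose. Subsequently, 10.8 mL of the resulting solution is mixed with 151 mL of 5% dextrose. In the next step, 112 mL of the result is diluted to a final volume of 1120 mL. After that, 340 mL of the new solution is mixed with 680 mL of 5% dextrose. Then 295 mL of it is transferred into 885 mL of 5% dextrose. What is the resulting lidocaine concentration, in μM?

14.0 μM

Overall dilution factor = 2 × 14.98 × 10 × 3 × 4 = 3596.
50.3 mM / 3596 = 0.0140 mM = 14.0 μM.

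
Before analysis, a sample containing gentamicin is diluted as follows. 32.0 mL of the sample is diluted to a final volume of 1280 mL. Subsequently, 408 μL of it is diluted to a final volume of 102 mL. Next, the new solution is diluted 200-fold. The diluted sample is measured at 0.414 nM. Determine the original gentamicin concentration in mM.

0.828 mM

Overall dilution factor = 40 × 250 × 200 = 2.00 × 10⁶.
Original = 0.414 nM × 2.00 × 10⁶ = 8.28 × 10⁵ nM = 0.828 mM.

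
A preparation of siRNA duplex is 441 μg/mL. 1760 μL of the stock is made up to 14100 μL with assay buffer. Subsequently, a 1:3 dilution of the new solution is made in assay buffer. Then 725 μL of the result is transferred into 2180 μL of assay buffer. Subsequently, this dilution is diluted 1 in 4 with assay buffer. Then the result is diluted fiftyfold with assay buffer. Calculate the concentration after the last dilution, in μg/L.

Overall dilution factor = 8.011 × 3 × 4.007 × 4 × 50 = 1.93 × 10⁴.
441 μg/mL / 1.93 × 10⁴ = 0.0229 μg/mL = 22.9 μg/L.

22.9 μg/L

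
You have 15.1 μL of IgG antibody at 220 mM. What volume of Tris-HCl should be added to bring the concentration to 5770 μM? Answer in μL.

561 μL

5770 μM = 5.77 mM.
V₂ = C₁V₁/C₂ = 220 × 15.1 / 5.77 = 576 μL.
Diluent to add = V₂ − V₁ = 576 − 15.1 = 561 μL.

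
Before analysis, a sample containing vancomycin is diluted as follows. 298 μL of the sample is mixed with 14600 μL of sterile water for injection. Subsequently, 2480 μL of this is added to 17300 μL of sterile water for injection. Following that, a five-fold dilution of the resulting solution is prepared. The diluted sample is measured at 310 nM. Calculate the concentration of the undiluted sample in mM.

0.618 mM

Overall dilution factor = 49.99 × 7.976 × 5 = 1994.
Original = 310 nM × 1994 = 6.18 × 10⁵ nM = 0.618 mM.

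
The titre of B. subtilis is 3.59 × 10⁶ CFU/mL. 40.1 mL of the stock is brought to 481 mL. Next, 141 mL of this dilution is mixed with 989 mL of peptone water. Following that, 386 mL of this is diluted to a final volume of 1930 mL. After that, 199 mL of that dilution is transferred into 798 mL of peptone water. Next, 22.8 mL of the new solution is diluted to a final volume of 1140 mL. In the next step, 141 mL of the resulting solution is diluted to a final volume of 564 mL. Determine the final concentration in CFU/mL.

7.45 CFU/mL

Overall dilution factor = 12.00 × 8.014 × 5 × 5.010 × 50 × 4 = 4.82 × 10⁵.
3.59 × 10⁶ CFU/mL / 4.82 × 10⁵ = 7.45 CFU/mL.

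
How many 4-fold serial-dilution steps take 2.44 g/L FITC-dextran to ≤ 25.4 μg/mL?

Need 4ⁿ ≥ 96.1, so n ≥ log(96.1)/log(4) = 3.29.
Minimum whole steps: n = 4.

4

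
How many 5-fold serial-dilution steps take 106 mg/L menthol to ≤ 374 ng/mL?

4

Need 5ⁿ ≥ 283, so n ≥ log(283)/log(5) = 3.51.
Minimum whole steps: n = 4.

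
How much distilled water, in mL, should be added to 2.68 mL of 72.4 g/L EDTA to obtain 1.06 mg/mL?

180 mL

1.06 mg/mL = 1.06 g/L.
V₂ = C₁V₁/C₂ = 72.4 × 2.68 / 1.06 = 183 mL.
Diluent to add = V₂ − V₁ = 183 − 2.68 = 180 mL.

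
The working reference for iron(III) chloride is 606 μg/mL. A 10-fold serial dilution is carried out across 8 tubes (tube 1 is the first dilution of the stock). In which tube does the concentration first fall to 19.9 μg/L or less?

tube 5

Tube n has concentration 606 μg/mL / 10ⁿ.
Need 10ⁿ ≥ 606 μg/mL / 19.9 μg/L = 3.05 × 10⁴, so n ≥ 4.48.
First such tube: n = 5.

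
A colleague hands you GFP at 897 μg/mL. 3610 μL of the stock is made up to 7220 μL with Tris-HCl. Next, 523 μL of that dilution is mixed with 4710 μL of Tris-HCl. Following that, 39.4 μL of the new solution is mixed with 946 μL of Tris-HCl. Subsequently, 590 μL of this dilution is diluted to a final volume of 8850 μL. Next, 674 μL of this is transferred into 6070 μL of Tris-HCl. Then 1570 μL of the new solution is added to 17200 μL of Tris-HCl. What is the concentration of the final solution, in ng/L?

Overall dilution factor = 2 × 10.01 × 25.01 × 15 × 10.01 × 11.96 = 8.98 × 10⁵.
897 μg/mL / 8.98 × 10⁵ = 9.99 × 10⁻⁴ μg/mL = 999 ng/L.

999 ng/L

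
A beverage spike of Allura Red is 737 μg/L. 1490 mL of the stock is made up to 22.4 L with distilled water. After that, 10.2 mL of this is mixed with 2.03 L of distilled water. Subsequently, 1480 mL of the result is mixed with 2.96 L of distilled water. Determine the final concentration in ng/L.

81.7 ng/L

Overall dilution factor = 15.03 × 200.0 × 3 = 9021.
737 μg/L / 9021 = 0.0817 μg/L = 81.7 ng/L.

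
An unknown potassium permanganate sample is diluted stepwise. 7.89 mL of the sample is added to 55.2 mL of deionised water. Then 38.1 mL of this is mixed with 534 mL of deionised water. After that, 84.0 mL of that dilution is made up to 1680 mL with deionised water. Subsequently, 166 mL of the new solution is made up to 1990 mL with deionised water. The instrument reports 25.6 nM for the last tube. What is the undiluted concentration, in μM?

737 μM

Overall dilution factor = 7.996 × 15.02 × 20 × 11.99 = 2.88 × 10⁴.
Original = 25.6 nM × 2.88 × 10⁴ = 7.37 × 10⁵ nM = 737 μM.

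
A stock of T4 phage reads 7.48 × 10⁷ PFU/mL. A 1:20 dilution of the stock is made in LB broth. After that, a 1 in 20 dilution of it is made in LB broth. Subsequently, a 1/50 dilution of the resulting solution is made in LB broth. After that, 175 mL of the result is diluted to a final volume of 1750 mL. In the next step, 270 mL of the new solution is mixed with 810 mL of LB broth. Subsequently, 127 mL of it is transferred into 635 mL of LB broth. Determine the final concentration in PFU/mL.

Overall dilution factor = 20 × 20 × 50 × 10 × 4 × 6 = 4.80 × 10⁶.
7.48 × 10⁷ PFU/mL / 4.80 × 10⁶ = 15.6 PFU/mL.

15.6 PFU/mL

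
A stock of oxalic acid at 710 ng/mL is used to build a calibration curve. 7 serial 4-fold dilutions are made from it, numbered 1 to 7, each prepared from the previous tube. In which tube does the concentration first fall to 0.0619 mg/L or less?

tube 2

Tube n has concentration 710 ng/mL / 4ⁿ.
Need 4ⁿ ≥ 710 ng/mL / 0.0619 mg/L = 11.5, so n ≥ 1.76.
First such tube: n = 2.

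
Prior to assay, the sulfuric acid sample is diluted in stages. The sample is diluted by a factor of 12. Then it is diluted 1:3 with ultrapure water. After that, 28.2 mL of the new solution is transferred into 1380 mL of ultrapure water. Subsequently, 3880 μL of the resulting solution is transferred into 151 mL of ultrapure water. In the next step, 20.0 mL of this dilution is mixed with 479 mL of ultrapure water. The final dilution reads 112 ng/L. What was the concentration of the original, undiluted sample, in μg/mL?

Overall dilution factor = 12 × 3 × 49.94 × 39.92 × 24.95 = 1.79 × 10⁶.
Original = 112 ng/L × 1.79 × 10⁶ = 2.01 × 10⁸ ng/L = 201 μg/mL.

201 μg/mL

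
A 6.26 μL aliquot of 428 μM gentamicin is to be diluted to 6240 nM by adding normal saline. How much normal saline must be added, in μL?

423 μL

6240 nM = 6.24 μM.
V₂ = C₁V₁/C₂ = 428 × 6.26 / 6.24 = 429 μL.
Diluent to add = V₂ − V₁ = 429 − 6.26 = 423 μL.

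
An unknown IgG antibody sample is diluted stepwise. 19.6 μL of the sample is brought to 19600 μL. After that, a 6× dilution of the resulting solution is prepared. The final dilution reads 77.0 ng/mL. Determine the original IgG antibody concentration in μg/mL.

462 μg/mL

Overall dilution factor = 1000 × 6 = 6000.
Original = 77.0 ng/mL × 6000 = 4.62 × 10⁵ ng/mL = 462 μg/mL.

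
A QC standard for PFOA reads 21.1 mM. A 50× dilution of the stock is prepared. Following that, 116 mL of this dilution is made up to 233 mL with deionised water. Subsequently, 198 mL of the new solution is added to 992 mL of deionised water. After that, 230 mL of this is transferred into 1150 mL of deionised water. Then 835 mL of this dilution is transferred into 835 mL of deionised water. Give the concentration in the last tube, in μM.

2.91 μM

Overall dilution factor = 50 × 2.009 × 6.010 × 6 × 2 = 7243.
21.1 mM / 7243 = 2.91 × 10⁻³ mM = 2.91 μM.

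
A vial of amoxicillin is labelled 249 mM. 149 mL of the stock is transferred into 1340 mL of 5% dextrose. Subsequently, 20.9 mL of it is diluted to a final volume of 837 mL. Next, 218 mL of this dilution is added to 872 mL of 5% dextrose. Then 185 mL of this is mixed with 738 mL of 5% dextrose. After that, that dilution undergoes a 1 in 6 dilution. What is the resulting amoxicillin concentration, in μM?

Overall dilution factor = 9.993 × 40.05 × 5 × 4.989 × 6 = 5.99 × 10⁴.
249 mM / 5.99 × 10⁴ = 4.16 × 10⁻³ mM = 4.16 μM.

4.16 μM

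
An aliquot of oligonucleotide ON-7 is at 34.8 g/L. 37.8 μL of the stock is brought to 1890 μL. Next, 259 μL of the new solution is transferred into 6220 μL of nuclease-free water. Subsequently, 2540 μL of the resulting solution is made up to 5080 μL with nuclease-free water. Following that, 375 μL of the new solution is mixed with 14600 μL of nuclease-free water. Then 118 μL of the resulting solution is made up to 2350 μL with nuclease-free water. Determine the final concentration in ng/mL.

Overall dilution factor = 50 × 25.02 × 2 × 39.93 × 19.92 = 1.99 × 10⁶.
34.8 g/L / 1.99 × 10⁶ = 1.75 × 10⁻⁵ g/L = 17.5 ng/mL.

17.5 ng/mL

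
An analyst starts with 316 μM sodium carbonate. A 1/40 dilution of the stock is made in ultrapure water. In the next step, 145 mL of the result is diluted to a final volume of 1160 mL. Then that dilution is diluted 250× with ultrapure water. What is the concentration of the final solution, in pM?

Overall dilution factor = 40 × 8 × 250 = 8.00 × 10⁴.
316 μM / 8.00 × 10⁴ = 3.95 × 10⁻³ μM = 3950 pM.

3950 pM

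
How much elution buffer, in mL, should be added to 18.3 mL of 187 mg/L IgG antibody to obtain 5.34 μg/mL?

623 mL

5.34 μg/mL = 5.34 mg/L.
V₂ = C₁V₁/C₂ = 187 × 18.3 / 5.34 = 641 mL.
Diluent to add = V₂ − V₁ = 641 − 18.3 = 623 mL.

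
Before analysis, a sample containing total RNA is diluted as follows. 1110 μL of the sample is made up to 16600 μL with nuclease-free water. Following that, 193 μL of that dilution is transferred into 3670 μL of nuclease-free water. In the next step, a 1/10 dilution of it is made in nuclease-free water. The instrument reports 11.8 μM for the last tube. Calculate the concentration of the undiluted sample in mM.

Overall dilution factor = 14.95 × 20.02 × 10 = 2993.
Original = 11.8 μM × 2993 = 3.53 × 10⁴ μM = 35.3 mM.

35.3 mM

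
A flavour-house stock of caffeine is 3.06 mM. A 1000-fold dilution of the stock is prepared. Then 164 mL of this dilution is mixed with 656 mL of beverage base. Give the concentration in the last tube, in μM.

0.612 μM

Overall dilution factor = 1000 × 5 = 5000.
3.06 mM / 5000 = 6.12 × 10⁻⁴ mM = 0.612 μM.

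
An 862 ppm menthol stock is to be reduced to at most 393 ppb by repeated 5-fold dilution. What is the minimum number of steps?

Need 5ⁿ ≥ 2193, so n ≥ log(2193)/log(5) = 4.78.
Minimum whole steps: n = 5.

5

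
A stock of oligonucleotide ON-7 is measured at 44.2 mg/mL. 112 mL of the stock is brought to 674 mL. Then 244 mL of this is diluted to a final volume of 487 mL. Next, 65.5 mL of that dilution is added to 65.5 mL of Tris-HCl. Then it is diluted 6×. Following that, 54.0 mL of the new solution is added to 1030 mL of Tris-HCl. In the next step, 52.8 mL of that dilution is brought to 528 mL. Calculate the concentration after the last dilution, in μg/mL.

Overall dilution factor = 6.018 × 1.996 × 2 × 6 × 20.07 × 10 = 2.89 × 10⁴.
44.2 mg/mL / 2.89 × 10⁴ = 1.53 × 10⁻³ mg/mL = 1.53 μg/mL.

1.53 μg/mL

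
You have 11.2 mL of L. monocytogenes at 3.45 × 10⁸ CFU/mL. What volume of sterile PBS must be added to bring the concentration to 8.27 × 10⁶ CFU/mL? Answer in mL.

456 mL

V₂ = C₁V₁/C₂ = 3.45 × 10⁸ × 11.2 / 8.27 × 10⁶ = 467 mL.
Diluent to add = V₂ − V₁ = 467 − 11.2 = 456 mL.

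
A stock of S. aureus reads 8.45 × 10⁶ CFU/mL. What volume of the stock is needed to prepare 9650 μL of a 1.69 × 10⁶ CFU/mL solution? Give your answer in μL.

V₁ = C₂V₂/C₁ = 1.69 × 10⁶ × 9650 / 8.45 × 10⁶ = 1930 μL.

1930 μL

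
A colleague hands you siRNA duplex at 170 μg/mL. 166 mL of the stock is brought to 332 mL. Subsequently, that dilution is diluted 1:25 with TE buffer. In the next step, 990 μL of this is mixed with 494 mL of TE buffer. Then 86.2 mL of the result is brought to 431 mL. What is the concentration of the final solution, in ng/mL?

Overall dilution factor = 2 × 25 × 500.0 × 5 = 1.25 × 10⁵.
170 μg/mL / 1.25 × 10⁵ = 1.36 × 10⁻³ μg/mL = 1.36 ng/mL.

1.36 ng/mL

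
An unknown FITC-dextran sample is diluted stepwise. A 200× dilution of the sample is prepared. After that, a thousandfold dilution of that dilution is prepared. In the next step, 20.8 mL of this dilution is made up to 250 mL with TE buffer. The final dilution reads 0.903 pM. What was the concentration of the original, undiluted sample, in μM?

2.17 μM

Overall dilution factor = 200 × 1000 × 12.02 = 2.40 × 10⁶.
Original = 0.903 pM × 2.40 × 10⁶ = 2.17 × 10⁶ pM = 2.17 μM.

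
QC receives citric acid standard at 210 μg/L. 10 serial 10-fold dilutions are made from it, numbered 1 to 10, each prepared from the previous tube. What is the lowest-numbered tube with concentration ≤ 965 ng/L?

tube 3

Tube n has concentration 210 μg/L / 10ⁿ.
Need 10ⁿ ≥ 210 μg/L / 965 ng/L = 218, so n ≥ 2.34.
First such tube: n = 3.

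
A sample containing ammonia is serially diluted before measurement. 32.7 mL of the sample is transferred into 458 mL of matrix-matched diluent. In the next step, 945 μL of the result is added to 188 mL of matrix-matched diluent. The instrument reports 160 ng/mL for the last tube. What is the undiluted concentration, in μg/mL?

480 μg/mL

Overall dilution factor = 15.01 × 199.9 = 3000.
Original = 160 ng/mL × 3000 = 4.80 × 10⁵ ng/mL = 480 μg/mL.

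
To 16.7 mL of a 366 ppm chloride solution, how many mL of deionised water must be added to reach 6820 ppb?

6820 ppb = 6.82 ppm.
V₂ = C₁V₁/C₂ = 366 × 16.7 / 6.82 = 896 mL.
Diluent to add = V₂ − V₁ = 896 − 16.7 = 880 mL.

880 mL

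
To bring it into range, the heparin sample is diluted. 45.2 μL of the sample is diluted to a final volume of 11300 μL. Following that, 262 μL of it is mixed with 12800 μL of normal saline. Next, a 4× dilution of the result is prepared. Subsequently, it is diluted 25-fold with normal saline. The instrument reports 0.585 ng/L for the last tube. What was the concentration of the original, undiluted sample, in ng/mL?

Overall dilution factor = 250 × 49.85 × 4 × 25 = 1.25 × 10⁶.
Original = 0.585 ng/L × 1.25 × 10⁶ = 7.29 × 10⁵ ng/L = 729 ng/mL.

729 ng/mL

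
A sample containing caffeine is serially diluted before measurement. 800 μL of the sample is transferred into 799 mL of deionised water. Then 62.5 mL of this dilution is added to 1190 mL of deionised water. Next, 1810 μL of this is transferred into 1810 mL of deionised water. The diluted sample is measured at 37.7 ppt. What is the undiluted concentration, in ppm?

Overall dilution factor = 999.8 × 20.04 × 1001 = 2.01 × 10⁷.
Original = 37.7 ppt × 2.01 × 10⁷ = 7.56 × 10⁸ ppt = 756 ppm.

756 ppm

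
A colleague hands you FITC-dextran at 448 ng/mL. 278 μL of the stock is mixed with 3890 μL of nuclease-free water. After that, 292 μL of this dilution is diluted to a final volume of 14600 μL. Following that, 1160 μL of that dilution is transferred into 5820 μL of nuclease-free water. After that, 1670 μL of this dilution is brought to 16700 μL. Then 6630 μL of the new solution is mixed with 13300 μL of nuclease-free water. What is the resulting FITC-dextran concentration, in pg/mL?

3.30 pg/mL

Overall dilution factor = 14.99 × 50 × 6.017 × 10 × 3.006 = 1.36 × 10⁵.
448 ng/mL / 1.36 × 10⁵ = 3.30 × 10⁻³ ng/mL = 3.30 pg/mL.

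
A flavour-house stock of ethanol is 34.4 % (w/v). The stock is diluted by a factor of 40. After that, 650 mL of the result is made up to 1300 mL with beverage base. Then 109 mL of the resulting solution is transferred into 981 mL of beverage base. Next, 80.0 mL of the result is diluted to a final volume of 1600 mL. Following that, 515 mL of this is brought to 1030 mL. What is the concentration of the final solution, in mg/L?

10.7 mg/L

Overall dilution factor = 40 × 2 × 10 × 20 × 2 = 3.20 × 10⁴.
34.4 % (w/v) / 3.20 × 10⁴ = 1.07 × 10⁻³ % (w/v) = 10.7 mg/L.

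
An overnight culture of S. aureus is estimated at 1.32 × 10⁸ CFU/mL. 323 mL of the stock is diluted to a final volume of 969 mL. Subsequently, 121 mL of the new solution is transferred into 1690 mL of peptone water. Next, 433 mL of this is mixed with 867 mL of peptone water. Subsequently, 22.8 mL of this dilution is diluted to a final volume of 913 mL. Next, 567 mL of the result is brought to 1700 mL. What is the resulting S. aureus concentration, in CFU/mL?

Overall dilution factor = 3 × 14.97 × 3.002 × 40.04 × 2.998 = 1.62 × 10⁴.
1.32 × 10⁸ CFU/mL / 1.62 × 10⁴ = 8160 CFU/mL.

8160 CFU/mL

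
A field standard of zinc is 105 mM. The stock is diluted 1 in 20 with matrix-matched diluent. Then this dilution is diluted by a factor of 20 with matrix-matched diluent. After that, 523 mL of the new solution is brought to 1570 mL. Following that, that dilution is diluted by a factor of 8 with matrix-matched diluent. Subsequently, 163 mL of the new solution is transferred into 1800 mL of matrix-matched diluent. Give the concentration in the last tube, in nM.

Overall dilution factor = 20 × 20 × 3.002 × 8 × 12.04 = 1.16 × 10⁵.
105 mM / 1.16 × 10⁵ = 9.08 × 10⁻⁴ mM = 908 nM.

908 nM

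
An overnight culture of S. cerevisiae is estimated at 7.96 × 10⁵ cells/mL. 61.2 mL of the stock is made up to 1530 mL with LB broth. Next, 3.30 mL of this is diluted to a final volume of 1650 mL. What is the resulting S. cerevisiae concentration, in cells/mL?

Overall dilution factor = 25 × 500 = 1.25 × 10⁴.
7.96 × 10⁵ cells/mL / 1.25 × 10⁴ = 63.7 cells/mL.

63.7 cells/mL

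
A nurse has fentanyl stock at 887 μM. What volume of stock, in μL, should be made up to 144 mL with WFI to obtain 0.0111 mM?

0.0111 mM = 11.1 μM.
V₁ = C₂V₂/C₁ = 11.1 × 144 / 887 = 1.80 mL = 1800 μL.

1800 μL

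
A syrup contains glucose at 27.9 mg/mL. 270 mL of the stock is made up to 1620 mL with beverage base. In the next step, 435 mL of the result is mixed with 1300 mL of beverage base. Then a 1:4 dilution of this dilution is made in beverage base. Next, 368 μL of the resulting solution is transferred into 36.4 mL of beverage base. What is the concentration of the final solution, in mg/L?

Overall dilution factor = 6 × 3.989 × 4 × 99.91 = 9564.
27.9 mg/mL / 9564 = 2.92 × 10⁻³ mg/mL = 2.92 mg/L.

2.92 mg/L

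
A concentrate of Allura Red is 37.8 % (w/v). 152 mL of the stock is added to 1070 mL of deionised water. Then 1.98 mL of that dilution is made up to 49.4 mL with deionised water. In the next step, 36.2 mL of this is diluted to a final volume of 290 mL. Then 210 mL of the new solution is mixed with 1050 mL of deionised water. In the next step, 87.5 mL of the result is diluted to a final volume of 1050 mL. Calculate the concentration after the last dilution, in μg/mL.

Overall dilution factor = 8.039 × 24.95 × 8.011 × 6 × 12 = 1.16 × 10⁵.
37.8 % (w/v) / 1.16 × 10⁵ = 3.27 × 10⁻⁴ % (w/v) = 3.27 μg/mL.

3.27 μg/mL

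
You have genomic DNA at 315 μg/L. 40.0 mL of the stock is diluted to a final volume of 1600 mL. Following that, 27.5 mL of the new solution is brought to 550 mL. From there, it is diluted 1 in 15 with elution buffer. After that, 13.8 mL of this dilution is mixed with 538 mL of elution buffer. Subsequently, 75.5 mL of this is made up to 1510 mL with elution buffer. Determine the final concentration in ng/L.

Overall dilution factor = 40 × 20 × 15 × 39.99 × 20 = 9.60 × 10⁶.
315 μg/L / 9.60 × 10⁶ = 3.28 × 10⁻⁵ μg/L = 0.0328 ng/L.

0.0328 ng/L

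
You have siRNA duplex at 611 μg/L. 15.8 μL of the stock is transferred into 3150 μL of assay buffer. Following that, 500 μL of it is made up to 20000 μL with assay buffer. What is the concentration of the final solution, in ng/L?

76.2 ng/L

Overall dilution factor = 200.4 × 40 = 8015.
611 μg/L / 8015 = 0.0762 μg/L = 76.2 ng/L.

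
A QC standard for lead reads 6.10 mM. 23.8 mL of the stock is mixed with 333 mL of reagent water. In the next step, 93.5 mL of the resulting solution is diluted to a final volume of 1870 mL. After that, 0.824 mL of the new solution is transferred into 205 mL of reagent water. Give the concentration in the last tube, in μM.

Overall dilution factor = 14.99 × 20 × 249.8 = 7.49 × 10⁴.
6.10 mM / 7.49 × 10⁴ = 8.14 × 10⁻⁵ mM = 0.0814 μM.

0.0814 μM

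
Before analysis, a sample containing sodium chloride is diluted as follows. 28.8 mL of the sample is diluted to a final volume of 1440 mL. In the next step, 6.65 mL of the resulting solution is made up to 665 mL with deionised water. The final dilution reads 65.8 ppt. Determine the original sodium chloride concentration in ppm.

0.329 ppm

Overall dilution factor = 50 × 100 = 5000.
Original = 65.8 ppt × 5000 = 3.29 × 10⁵ ppt = 0.329 ppm.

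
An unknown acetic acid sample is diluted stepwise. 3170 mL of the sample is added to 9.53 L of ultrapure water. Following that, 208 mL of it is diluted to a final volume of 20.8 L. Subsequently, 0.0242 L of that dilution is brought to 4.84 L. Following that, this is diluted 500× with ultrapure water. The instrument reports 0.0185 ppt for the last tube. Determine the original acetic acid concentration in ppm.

0.741 ppm

Overall dilution factor = 4.006 × 100 × 200 × 500 = 4.01 × 10⁷.
Original = 0.0185 ppt × 4.01 × 10⁷ = 7.41 × 10⁵ ppt = 0.741 ppm.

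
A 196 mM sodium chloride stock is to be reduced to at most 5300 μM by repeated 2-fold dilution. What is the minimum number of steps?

Need 2ⁿ ≥ 37.0, so n ≥ log(37.0)/log(2) = 5.21.
Minimum whole steps: n = 6.

6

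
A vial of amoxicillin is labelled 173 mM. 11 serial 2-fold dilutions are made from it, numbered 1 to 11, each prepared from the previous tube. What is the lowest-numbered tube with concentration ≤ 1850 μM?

tube 7

Tube n has concentration 173 mM / 2ⁿ.
Need 2ⁿ ≥ 173 mM / 1850 μM = 93.5, so n ≥ 6.55.
First such tube: n = 7.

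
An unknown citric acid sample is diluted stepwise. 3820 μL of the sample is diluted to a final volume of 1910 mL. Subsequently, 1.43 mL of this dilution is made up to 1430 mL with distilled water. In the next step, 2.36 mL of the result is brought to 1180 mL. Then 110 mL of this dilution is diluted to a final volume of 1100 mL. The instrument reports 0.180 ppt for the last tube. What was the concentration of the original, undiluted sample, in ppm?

Overall dilution factor = 500 × 1000 × 500 × 10 = 2.50 × 10⁹.
Original = 0.180 ppt × 2.50 × 10⁹ = 4.50 × 10⁸ ppt = 450 ppm.

450 ppm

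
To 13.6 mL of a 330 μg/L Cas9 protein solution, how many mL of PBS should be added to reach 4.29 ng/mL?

4.29 ng/mL = 4.29 μg/L.
V₂ = C₁V₁/C₂ = 330 × 13.6 / 4.29 = 1046 mL.
Diluent to add = V₂ − V₁ = 1046 − 13.6 = 1030 mL.

1030 mL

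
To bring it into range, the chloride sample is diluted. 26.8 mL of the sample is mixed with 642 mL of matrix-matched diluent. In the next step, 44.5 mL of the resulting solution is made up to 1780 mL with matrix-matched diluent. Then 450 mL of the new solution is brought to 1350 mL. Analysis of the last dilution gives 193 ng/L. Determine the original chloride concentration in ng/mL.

578 ng/mL

Overall dilution factor = 24.96 × 40 × 3 = 2995.
Original = 193 ng/L × 2995 = 5.78 × 10⁵ ng/L = 578 ng/mL.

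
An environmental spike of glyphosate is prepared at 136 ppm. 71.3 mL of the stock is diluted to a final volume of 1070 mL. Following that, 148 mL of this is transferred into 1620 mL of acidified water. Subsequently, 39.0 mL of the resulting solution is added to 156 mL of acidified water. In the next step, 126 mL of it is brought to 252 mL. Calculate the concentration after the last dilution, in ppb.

75.9 ppb

Overall dilution factor = 15.01 × 11.95 × 5 × 2 = 1793.
136 ppm / 1793 = 0.0759 ppm = 75.9 ppb.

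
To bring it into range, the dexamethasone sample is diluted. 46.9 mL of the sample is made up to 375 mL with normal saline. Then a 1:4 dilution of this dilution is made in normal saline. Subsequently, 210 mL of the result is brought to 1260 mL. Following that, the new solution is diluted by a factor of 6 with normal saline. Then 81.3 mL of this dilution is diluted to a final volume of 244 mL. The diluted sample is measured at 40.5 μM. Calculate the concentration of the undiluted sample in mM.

Overall dilution factor = 7.996 × 4 × 6 × 6 × 3.001 = 3456.
Original = 40.5 μM × 3456 = 1.40 × 10⁵ μM = 140 mM.

140 mM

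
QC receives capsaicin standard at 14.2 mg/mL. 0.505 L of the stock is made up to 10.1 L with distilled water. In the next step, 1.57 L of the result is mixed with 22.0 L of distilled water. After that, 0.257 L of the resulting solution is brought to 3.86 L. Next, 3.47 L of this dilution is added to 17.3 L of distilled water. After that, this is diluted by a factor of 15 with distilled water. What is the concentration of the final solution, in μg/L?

Overall dilution factor = 20 × 15.01 × 15.02 × 5.986 × 15 = 4.05 × 10⁵.
14.2 mg/mL / 4.05 × 10⁵ = 3.51 × 10⁻⁵ mg/mL = 35.1 μg/L.

35.1 μg/L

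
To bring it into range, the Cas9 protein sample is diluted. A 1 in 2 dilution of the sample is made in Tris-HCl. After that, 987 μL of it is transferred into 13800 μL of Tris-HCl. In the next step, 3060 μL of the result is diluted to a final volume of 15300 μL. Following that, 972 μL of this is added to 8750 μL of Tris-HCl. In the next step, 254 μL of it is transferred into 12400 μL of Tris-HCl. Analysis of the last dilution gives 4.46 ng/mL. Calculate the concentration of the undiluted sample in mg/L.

333 mg/L

Overall dilution factor = 2 × 14.98 × 5 × 10.00 × 49.82 = 7.47 × 10⁴.
Original = 4.46 ng/mL × 7.47 × 10⁴ = 3.33 × 10⁵ ng/mL = 333 mg/L.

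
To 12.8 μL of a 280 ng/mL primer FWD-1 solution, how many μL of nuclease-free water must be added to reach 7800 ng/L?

7800 ng/L = 7.80 ng/mL.
V₂ = C₁V₁/C₂ = 280 × 12.8 / 7.80 = 459 μL.
Diluent to add = V₂ − V₁ = 459 − 12.8 = 447 μL.

447 μL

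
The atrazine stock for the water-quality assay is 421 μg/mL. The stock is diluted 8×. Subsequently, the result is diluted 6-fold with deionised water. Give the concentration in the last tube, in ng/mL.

Overall dilution factor = 8 × 6 = 48.0.
421 μg/mL / 48.0 = 8.77 μg/mL = 8770 ng/mL.

8770 ng/mL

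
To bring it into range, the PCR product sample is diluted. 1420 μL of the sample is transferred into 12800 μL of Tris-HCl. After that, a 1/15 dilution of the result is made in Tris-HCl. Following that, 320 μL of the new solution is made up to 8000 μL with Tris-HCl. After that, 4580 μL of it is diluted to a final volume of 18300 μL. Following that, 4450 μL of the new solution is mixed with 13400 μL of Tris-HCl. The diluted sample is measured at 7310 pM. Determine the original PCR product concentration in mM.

Overall dilution factor = 10.01 × 15 × 25 × 3.996 × 4.011 = 6.02 × 10⁴.
Original = 7310 pM × 6.02 × 10⁴ = 4.40 × 10⁸ pM = 0.440 mM.

0.440 mM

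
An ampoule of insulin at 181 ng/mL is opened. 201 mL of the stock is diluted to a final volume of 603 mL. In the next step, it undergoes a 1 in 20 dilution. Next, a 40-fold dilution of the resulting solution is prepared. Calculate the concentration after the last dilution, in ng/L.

Overall dilution factor = 3 × 20 × 40 = 2400.
181 ng/mL / 2400 = 0.0754 ng/mL = 75.4 ng/L.

75.4 ng/L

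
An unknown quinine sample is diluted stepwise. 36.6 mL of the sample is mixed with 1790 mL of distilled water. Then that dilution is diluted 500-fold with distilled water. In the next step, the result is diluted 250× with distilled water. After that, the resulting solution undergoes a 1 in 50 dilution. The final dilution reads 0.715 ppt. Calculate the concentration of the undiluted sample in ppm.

Overall dilution factor = 49.91 × 500 × 250 × 50 = 3.12 × 10⁸.
Original = 0.715 ppt × 3.12 × 10⁸ = 2.23 × 10⁸ ppt = 223 ppm.

223 ppm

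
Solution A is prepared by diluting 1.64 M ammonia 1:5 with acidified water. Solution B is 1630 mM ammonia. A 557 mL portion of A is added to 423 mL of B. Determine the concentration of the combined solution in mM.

C_A = 1.64 M / 5 = 0.328 M.
C_B = 1630 mM = 1.63 M.
C_mix = (C_A·V_A + C_B·V_B)/(V_A + V_B) = (0.328×557 + 1.63×423) / 980.0 = 0.890 M = 890 mM.

890 mM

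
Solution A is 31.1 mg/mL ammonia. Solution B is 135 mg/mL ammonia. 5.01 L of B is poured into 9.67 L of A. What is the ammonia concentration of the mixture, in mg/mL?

C_mix = (C_A·V_A + C_B·V_B)/(V_A + V_B) = (31.1×9.67 + 135×5.01) / 14.68 = 66.6 mg/mL.

66.6 mg/mL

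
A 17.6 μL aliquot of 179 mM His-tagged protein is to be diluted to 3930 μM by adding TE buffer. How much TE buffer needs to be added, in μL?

784 μL

3930 μM = 3.93 mM.
V₂ = C₁V₁/C₂ = 179 × 17.6 / 3.93 = 802 μL.
Diluent to add = V₂ − V₁ = 802 − 17.6 = 784 μL.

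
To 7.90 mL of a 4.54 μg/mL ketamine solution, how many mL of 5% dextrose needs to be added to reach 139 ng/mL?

250 mL

139 ng/mL = 0.139 μg/mL.
V₂ = C₁V₁/C₂ = 4.54 × 7.90 / 0.139 = 258 mL.
Diluent to add = V₂ − V₁ = 258 − 7.90 = 250 mL.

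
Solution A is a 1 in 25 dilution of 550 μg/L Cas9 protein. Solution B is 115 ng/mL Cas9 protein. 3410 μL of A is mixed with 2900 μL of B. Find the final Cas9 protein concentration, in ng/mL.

C_A = 550 μg/L / 25 = 22.0 μg/L.
C_B = 115 ng/mL = 115 μg/L.
C_mix = (C_A·V_A + C_B·V_B)/(V_A + V_B) = (22.0×3410 + 115×2900) / 6310 = 64.7 μg/L = 64.7 ng/mL.

64.7 ng/mL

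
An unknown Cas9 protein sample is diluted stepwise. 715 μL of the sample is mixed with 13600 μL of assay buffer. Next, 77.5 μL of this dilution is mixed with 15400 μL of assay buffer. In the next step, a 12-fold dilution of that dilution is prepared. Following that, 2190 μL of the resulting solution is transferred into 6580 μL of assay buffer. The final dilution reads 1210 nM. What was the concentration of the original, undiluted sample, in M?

0.232 M

Overall dilution factor = 20.02 × 199.7 × 12 × 4.005 = 1.92 × 10⁵.
Original = 1210 nM × 1.92 × 10⁵ = 2.32 × 10⁸ nM = 0.232 M.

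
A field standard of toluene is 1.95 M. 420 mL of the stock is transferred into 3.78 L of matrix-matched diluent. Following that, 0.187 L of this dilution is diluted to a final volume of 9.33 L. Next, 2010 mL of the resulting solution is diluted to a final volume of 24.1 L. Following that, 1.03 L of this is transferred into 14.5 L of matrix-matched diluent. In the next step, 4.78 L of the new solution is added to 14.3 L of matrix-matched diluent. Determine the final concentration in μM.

5.42 μM

Overall dilution factor = 10 × 49.89 × 11.99 × 15.08 × 3.992 = 3.60 × 10⁵.
1.95 M / 3.60 × 10⁵ = 5.42 × 10⁻⁶ M = 5.42 μM.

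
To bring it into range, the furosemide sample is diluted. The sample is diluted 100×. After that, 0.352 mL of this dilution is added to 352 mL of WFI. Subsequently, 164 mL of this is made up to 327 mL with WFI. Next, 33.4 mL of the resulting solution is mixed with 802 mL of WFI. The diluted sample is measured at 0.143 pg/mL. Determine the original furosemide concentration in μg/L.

Overall dilution factor = 100 × 1001 × 1.994 × 25.01 = 4.99 × 10⁶.
Original = 0.143 pg/mL × 4.99 × 10⁶ = 7.14 × 10⁵ pg/mL = 714 μg/L.

714 μg/L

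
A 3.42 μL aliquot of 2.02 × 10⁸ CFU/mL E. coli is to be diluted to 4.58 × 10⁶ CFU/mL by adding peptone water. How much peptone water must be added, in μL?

147 μL

V₂ = C₁V₁/C₂ = 2.02 × 10⁸ × 3.42 / 4.58 × 10⁶ = 151 μL.
Diluent to add = V₂ − V₁ = 151 − 3.42 = 147 μL.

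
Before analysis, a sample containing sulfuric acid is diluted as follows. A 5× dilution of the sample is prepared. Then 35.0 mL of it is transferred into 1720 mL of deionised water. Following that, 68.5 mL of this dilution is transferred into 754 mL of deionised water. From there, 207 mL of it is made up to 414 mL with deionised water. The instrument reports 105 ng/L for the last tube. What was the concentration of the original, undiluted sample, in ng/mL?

632 ng/mL

Overall dilution factor = 5 × 50.14 × 12.01 × 2 = 6021.
Original = 105 ng/L × 6021 = 6.32 × 10⁵ ng/L = 632 ng/mL.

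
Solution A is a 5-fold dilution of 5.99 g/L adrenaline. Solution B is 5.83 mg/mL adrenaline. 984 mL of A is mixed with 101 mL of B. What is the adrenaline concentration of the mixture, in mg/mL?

1.63 mg/mL

C_A = 5.99 g/L / 5 = 1.20 g/L.
C_B = 5.83 mg/mL = 5.83 g/L.
C_mix = (C_A·V_A + C_B·V_B)/(V_A + V_B) = (1.20×984 + 5.83×101) / 1085 = 1.63 g/L = 1.63 mg/mL.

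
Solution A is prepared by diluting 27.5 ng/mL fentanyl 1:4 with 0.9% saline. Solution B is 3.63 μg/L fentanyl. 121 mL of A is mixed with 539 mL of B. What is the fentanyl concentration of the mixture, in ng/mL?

4.22 ng/mL

C_A = 27.5 ng/mL / 4 = 6.88 ng/mL.
C_B = 3.63 μg/L = 3.63 ng/mL.
C_mix = (C_A·V_A + C_B·V_B)/(V_A + V_B) = (6.88×121 + 3.63×539) / 660.0 = 4.22 ng/mL.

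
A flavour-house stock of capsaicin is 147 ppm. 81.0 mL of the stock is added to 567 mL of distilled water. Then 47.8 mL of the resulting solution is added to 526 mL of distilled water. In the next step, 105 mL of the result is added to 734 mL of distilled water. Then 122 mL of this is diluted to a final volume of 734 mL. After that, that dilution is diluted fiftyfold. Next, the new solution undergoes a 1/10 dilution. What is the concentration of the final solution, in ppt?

Overall dilution factor = 8 × 12.00 × 7.990 × 6.016 × 50 × 10 = 2.31 × 10⁶.
147 ppm / 2.31 × 10⁶ = 6.37 × 10⁻⁵ ppm = 63.7 ppt.

63.7 ppt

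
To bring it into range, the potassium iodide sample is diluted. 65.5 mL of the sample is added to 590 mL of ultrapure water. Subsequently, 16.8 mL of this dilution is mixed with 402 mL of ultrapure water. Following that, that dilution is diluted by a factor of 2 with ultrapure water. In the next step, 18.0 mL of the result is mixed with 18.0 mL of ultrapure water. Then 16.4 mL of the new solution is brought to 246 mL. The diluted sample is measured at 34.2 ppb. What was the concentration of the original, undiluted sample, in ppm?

512 ppm

Overall dilution factor = 10.01 × 24.93 × 2 × 2 × 15 = 1.50 × 10⁴.
Original = 34.2 ppb × 1.50 × 10⁴ = 5.12 × 10⁵ ppb = 512 ppm.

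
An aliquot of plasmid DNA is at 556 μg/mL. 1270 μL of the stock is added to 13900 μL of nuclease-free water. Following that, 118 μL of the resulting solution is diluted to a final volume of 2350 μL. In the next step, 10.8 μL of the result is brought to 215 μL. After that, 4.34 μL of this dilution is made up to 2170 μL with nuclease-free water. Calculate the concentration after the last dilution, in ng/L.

235 ng/L

Overall dilution factor = 11.94 × 19.92 × 19.91 × 500 = 2.37 × 10⁶.
556 μg/mL / 2.37 × 10⁶ = 2.35 × 10⁻⁴ μg/mL = 235 ng/L.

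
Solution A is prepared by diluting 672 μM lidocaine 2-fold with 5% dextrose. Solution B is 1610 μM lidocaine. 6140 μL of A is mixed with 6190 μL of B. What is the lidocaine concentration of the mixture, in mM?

0.976 mM

C_A = 672 μM / 2 = 336 μM.
C_mix = (C_A·V_A + C_B·V_B)/(V_A + V_B) = (336×6140 + 1610×6190) / 12330 = 976 μM = 0.976 mM.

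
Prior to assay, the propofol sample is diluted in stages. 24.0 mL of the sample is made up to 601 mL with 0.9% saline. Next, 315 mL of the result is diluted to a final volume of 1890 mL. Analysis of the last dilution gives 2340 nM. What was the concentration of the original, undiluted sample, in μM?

Overall dilution factor = 25.04 × 6 = 150.
Original = 2340 nM × 150 = 3.52 × 10⁵ nM = 352 μM.

352 μM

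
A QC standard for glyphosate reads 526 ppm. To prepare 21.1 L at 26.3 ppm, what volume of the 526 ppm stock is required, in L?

V₁ = C₂V₂/C₁ = 26.3 × 21.1 / 526 = 1.06 L.

1.06 L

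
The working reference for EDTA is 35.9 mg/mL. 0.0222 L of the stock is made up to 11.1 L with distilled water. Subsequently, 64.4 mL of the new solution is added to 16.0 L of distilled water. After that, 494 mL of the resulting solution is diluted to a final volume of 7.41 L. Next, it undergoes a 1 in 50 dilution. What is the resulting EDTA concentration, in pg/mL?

Overall dilution factor = 500 × 249.4 × 15 × 50 = 9.35 × 10⁷.
35.9 mg/mL / 9.35 × 10⁷ = 3.84 × 10⁻⁷ mg/mL = 384 pg/mL.

384 pg/mL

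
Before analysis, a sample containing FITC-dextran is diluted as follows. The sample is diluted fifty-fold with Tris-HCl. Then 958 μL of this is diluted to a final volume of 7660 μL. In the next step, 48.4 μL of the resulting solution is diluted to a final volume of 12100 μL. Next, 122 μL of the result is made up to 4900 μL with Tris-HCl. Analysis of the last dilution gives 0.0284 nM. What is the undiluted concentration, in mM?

Overall dilution factor = 50 × 7.996 × 250 × 40.16 = 4.01 × 10⁶.
Original = 0.0284 nM × 4.01 × 10⁶ = 1.14 × 10⁵ nM = 0.114 mM.

0.114 mM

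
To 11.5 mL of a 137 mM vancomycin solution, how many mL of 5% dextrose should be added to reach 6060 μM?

248 mL

6060 μM = 6.06 mM.
V₂ = C₁V₁/C₂ = 137 × 11.5 / 6.06 = 260 mL.
Diluent to add = V₂ − V₁ = 260 − 11.5 = 248 mL.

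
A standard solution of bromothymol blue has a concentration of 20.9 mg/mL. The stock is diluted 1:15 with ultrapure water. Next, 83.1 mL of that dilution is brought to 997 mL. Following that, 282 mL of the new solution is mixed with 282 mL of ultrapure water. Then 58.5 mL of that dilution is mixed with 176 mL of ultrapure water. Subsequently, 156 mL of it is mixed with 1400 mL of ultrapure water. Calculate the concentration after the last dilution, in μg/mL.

Overall dilution factor = 15 × 12.00 × 2 × 4.009 × 9.974 = 1.44 × 10⁴.
20.9 mg/mL / 1.44 × 10⁴ = 1.45 × 10⁻³ mg/mL = 1.45 μg/mL.

1.45 μg/mL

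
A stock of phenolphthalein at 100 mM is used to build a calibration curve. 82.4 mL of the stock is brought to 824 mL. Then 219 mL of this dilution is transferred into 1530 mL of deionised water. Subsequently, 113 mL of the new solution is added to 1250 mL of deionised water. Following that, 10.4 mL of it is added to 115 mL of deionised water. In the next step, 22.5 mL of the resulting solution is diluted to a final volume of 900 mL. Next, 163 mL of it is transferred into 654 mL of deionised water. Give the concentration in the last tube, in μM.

0.0429 μM

Overall dilution factor = 10 × 7.986 × 12.06 × 12.06 × 40 × 5.012 = 2.33 × 10⁶.
100 mM / 2.33 × 10⁶ = 4.29 × 10⁻⁵ mM = 0.0429 μM.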